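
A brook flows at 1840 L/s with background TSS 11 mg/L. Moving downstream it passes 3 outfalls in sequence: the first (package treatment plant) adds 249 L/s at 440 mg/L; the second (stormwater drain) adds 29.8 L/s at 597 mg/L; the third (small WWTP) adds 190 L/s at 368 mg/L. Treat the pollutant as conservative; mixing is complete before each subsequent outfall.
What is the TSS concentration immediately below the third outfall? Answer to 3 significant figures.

94.2 mg/L

After outfall 1: Q = 1840 + 249.0 = 2089 L/s; C = (1840·11.00 + 249.0·440.0)/2089 = 62.13 mg/L.
After outfall 2: Q = 2089 + 29.80 = 2119 L/s; C = (2089·62.13 + 29.80·597.0)/2119 = 69.66 mg/L.
After outfall 3: Q = 2119 + 190.0 = 2309 L/s; C = (2119·69.66 + 190.0·368.0)/2309 = 94.21 mg/L.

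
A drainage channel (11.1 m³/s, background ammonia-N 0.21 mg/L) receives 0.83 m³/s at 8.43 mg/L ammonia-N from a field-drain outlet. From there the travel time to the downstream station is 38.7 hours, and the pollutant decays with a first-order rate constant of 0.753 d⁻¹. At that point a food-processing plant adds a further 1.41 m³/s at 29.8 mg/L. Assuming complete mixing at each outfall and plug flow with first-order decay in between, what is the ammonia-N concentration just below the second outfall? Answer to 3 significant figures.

Flow-weighted average: C = (11.10·0.2100 + 0.8300·8.430) / 11.93 = 9.328/11.93 = 0.7819 mg/L; combined flow 11.93 m³/s.
First-order decay: C = 0.7819·exp(−k·t) = 0.7819·0.2969 = 0.2322 mg/L.
At the second outfall, C = (11.93·0.2322 + 1.410·29.80) / (11.93 + 1.410) = 3.357 mg/L.

3.36 mg/L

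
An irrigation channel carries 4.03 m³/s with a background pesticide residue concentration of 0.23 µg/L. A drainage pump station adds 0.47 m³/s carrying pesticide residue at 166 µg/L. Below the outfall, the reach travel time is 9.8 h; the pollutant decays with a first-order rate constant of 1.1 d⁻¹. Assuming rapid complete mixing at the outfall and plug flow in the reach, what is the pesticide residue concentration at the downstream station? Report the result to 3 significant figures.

Mixed concentration C = ΣQC/ΣQ = (4.030·0.2300 + 0.4700·166.0) / 4.500 = 78.95/4.500 = 17.54 µg/L.
After decay, C = 17.54 × e^(−kt) = 17.54 × 0.6382 = 11.20 µg/L.

11.2 µg/L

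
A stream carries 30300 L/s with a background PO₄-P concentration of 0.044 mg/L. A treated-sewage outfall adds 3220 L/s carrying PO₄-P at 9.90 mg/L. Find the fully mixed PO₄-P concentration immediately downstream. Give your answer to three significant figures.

0.991 mg/L

Flow-weighted average: C = (30300·0.04400 + 3220·9.900) / 33520 = 33210/33520 = 0.9908 mg/L.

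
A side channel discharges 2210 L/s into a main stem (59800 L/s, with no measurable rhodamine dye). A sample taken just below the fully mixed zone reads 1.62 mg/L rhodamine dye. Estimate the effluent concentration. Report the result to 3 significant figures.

45.5 mg/L

Mass balance: 59800·0 + 2210·Cₑ = 62010·1.620
→ Cₑ = (62010·1.620 − 59800·0) / 2210 = 45.46 mg/L.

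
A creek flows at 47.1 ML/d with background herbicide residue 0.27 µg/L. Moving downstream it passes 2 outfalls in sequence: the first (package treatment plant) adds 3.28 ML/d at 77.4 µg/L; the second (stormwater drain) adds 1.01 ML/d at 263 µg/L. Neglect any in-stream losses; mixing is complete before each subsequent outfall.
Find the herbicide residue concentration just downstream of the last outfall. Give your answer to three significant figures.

After outfall 1: Q = 47.10 + 3.280 = 50.38 ML/d; C = (47.10·0.2700 + 3.280·77.40)/50.38 = 5.292 µg/L.
After outfall 2: Q = 50.38 + 1.010 = 51.39 ML/d; C = (50.38·5.292 + 1.010·263.0)/51.39 = 10.36 µg/L.

10.4 µg/L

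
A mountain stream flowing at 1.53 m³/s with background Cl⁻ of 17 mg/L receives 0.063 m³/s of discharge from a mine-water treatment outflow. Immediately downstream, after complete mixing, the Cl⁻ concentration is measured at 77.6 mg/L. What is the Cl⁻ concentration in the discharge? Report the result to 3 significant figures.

Mass balance: 1.530·17.00 + 0.06300·Cₑ = 1.593·77.60
→ Cₑ = (1.593·77.60 − 1.530·17.00) / 0.06300 = 1549 mg/L.

1550 mg/L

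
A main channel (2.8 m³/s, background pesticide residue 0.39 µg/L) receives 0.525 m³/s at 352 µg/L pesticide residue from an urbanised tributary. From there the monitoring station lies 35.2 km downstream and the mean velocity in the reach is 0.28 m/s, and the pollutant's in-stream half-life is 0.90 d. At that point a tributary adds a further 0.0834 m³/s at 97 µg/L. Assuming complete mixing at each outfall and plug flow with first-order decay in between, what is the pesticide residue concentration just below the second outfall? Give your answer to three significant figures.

20.2 µg/L

Mass balance: C = (2.800·0.3900 + 0.5250·352.0) / 3.325 = 185.9/3.325 = 55.91 µg/L; combined flow 3.325 m³/s.
Travel time t = 35.2·1000 / 0.28 = 125700 s = 34.92 h.
Half-life 0.90 d → k = ln 2 / 0.90 = 0.7702 d⁻¹.
Decay over the reach: 55.91·exp(−kt) = 55.91·0.3261 = 18.23 µg/L.
Second outfall: C = (3.325·18.23 + 0.08340·97.00)/3.408 = 20.16 µg/L.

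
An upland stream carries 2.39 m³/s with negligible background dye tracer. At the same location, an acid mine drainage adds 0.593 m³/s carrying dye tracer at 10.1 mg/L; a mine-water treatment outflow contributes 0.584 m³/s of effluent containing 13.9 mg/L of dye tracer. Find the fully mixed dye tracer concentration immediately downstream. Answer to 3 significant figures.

Conservation of mass: C = (2.390·0 + 0.5930·10.10 + 0.5840·13.90) / 3.567 = 14.11/3.567 = 3.955 mg/L.

3.95 mg/L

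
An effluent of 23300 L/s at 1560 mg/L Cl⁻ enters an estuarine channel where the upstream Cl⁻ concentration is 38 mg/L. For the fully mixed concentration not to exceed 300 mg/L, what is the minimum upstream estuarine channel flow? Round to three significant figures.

112000 L/s

Set C_mix = 300: (Q·38.00 + 23300·1560) / (Q + 23300) = 300
→ Q = 23300·(1560 − 300)/(300 − 38.00) = 112100 L/s.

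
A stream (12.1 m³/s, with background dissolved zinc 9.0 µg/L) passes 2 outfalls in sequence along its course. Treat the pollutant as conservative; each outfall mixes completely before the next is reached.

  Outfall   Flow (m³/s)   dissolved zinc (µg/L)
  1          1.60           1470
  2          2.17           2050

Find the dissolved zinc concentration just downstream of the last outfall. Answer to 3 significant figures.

Outfall 1: combined Q = 13.70 m³/s; C = (12.10·9.000 + 1.600·1470)/13.70 = 179.6 µg/L.
Outfall 2: combined Q = 15.87 m³/s; C = (13.70·179.6 + 2.170·2050)/15.87 = 435.4 µg/L.

435 µg/L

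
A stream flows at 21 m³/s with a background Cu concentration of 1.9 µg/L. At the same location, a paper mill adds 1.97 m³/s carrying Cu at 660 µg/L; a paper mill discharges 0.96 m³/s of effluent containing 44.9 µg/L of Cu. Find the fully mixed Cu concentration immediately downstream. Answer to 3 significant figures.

57.8 µg/L

Conservation of mass: C = (21.00·1.900 + 1.970·660.0 + 0.9600·44.90) / 23.93 = 1383/23.93 = 57.80 µg/L.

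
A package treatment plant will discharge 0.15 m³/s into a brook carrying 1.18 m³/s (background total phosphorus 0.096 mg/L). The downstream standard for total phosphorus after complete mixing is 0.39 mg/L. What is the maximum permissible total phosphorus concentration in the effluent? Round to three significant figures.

2.70 mg/L

At the limit, (Qr·Cr + Qe·Cₑ)/(Qr + Qe) = 0.39:
Cₑ = (1.330·0.39 − 1.180·0.09600) / 0.1500 = 2.703 mg/L.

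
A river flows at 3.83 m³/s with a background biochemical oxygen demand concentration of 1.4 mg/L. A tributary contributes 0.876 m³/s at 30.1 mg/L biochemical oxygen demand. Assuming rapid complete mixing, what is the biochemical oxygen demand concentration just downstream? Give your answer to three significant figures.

6.74 mg/L

Flow-weighted average: C = (3.830·1.400 + 0.8760·30.10) / 4.706 = 31.73/4.706 = 6.742 mg/L.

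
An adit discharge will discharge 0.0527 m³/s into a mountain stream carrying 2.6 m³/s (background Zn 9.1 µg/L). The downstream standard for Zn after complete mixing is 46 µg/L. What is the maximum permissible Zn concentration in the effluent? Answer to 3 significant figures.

1870 µg/L

At the limit, (Qr·Cr + Qe·Cₑ)/(Qr + Qe) = 46:
Cₑ = (2.653·46 − 2.600·9.100) / 0.05270 = 1866 µg/L.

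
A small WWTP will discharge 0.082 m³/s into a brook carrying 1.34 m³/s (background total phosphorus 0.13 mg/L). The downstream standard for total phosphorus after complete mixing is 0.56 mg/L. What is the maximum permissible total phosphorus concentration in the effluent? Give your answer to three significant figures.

7.59 mg/L

At the limit, (Qr·Cr + Qe·Cₑ)/(Qr + Qe) = 0.56:
Cₑ = (1.422·0.56 − 1.340·0.1300) / 0.08200 = 7.587 mg/L.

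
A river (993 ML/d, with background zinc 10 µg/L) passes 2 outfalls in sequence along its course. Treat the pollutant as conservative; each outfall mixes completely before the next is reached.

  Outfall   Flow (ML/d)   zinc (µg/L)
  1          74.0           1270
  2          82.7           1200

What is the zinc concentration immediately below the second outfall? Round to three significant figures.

177 µg/L

After outfall 1: Q = 993.0 + 74.00 = 1067 ML/d; C = (993.0·10.00 + 74.00·1270)/1067 = 97.39 µg/L.
After outfall 2: Q = 1067 + 82.70 = 1150 ML/d; C = (1067·97.39 + 82.70·1200)/1150 = 176.7 µg/L.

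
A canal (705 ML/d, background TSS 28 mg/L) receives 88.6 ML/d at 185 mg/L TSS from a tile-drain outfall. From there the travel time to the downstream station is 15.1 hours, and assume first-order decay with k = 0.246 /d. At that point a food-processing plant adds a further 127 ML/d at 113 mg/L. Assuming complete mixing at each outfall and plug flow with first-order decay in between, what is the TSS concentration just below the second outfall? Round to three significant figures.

Flow-weighted average: C = (705.0·28.00 + 88.60·185.0) / 793.6 = 36130/793.6 = 45.53 mg/L; combined flow 793.6 ML/d.
First-order decay: C = 45.53·exp(−k·t) = 45.53·0.8566 = 39.00 mg/L.
At the second outfall, C = (793.6·39.00 + 127.0·113.0) / (793.6 + 127.0) = 49.21 mg/L.

49.2 mg/L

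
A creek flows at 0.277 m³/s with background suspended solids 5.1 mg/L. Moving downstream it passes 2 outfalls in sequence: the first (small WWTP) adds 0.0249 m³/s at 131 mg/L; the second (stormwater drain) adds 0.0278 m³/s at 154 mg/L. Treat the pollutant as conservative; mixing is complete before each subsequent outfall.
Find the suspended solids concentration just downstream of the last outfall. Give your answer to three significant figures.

After outfall 1: Q = 0.2770 + 0.02490 = 0.3019 m³/s; C = (0.2770·5.100 + 0.02490·131.0)/0.3019 = 15.48 mg/L.
After outfall 2: Q = 0.3019 + 0.02780 = 0.3297 m³/s; C = (0.3019·15.48 + 0.02780·154.0)/0.3297 = 27.16 mg/L.

27.2 mg/L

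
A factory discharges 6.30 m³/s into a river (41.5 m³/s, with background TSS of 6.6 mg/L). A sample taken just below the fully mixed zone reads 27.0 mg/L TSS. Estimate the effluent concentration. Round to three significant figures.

Mass balance: 41.50·6.600 + 6.300·Cₑ = 47.80·27.00
→ Cₑ = (47.80·27.00 − 41.50·6.600) / 6.300 = 161.4 mg/L.

161 mg/L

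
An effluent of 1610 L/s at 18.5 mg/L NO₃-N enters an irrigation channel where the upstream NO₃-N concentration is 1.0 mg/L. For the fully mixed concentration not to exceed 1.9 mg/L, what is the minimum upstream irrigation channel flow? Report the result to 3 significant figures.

Set C_mix = 1.9: (Q·1.000 + 1610·18.50) / (Q + 1610) = 1.9
→ Q = 1610·(18.50 − 1.9)/(1.9 − 1.000) = 29700 L/s.

29700 L/s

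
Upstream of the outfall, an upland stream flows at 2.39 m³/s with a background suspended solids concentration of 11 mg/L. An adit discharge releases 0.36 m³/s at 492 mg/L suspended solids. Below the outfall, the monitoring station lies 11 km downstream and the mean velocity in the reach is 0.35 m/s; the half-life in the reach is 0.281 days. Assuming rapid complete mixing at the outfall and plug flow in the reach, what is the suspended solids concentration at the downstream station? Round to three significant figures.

Flow-weighted average: C = (2.390·11.00 + 0.3600·492.0) / 2.750 = 203.4/2.750 = 73.97 mg/L.
Travel time t = 11·1000 / 0.35 = 31430 s = 8.730 h.
Half-life 0.281 d → k = ln 2 / 0.281 = 2.467 d⁻¹.
Applying C = C₀e^(−kt): 73.97 × 0.4077 = 30.15 mg/L.

30.2 mg/L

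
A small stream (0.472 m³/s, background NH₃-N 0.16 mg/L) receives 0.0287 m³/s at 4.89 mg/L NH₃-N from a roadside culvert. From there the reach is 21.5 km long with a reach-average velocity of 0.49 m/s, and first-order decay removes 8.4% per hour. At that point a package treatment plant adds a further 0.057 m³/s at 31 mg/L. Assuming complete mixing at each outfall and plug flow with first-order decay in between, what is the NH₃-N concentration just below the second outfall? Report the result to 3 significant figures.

Flow-weighted average: C = (0.4720·0.1600 + 0.02870·4.890) / 0.5007 = 0.2159/0.5007 = 0.4311 mg/L; combined flow 0.5007 m³/s.
Travel time t = 21.5·1000 / 0.49 = 43880 s = 12.19 h.
8.4%/h lost → k = −ln(1 − 0.084) = 0.08774 h⁻¹.
First-order decay: C = 0.4311·exp(−k·t) = 0.4311·0.3432 = 0.1480 mg/L.
Second outfall: C = (0.5007·0.1480 + 0.05700·31.00)/0.5577 = 3.301 mg/L.

3.30 mg/L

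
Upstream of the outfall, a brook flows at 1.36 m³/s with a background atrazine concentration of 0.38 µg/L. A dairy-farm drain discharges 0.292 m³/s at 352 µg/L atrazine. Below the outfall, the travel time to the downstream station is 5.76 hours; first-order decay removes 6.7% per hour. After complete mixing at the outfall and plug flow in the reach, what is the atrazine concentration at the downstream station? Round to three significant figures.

41.9 µg/L

Mixed concentration C = ΣQC/ΣQ = (1.360·0.3800 + 0.2920·352.0) / 1.652 = 103.3/1.652 = 62.53 µg/L.
6.7%/h lost → k = −ln(1 − 0.067) = 0.06935 h⁻¹.
Applying C = C₀e^(−kt): 62.53 × 0.6707 = 41.94 µg/L.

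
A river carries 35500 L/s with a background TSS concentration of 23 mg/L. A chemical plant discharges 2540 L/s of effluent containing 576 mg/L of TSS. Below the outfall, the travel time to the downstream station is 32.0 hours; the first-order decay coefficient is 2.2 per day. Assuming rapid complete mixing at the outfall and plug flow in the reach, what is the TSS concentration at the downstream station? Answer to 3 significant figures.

Conservation of mass: C = (35500·23.00 + 2540·576.0) / 38040 = 2280000/38040 = 59.92 mg/L.
Applying C = C₀e^(−kt): 59.92 × 0.05322 = 3.189 mg/L.

3.19 mg/L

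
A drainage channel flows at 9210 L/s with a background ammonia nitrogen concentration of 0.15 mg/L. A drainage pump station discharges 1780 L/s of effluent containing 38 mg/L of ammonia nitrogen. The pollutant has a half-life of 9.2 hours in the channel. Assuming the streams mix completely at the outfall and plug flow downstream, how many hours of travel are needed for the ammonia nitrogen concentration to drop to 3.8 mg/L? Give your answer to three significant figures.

6.67 h

Flow-weighted average: C = (9210·0.1500 + 1780·38.00) / 10990 = 69020/10990 = 6.280 mg/L.
Half-life 9.2 h → k = ln 2 / 9.2 = 0.07534 h⁻¹ = 1.808 d⁻¹.
6.280·exp(−k·t) = 3.8 → t = ln(6.280/3.8)/k = 24010 s = 6.669 h.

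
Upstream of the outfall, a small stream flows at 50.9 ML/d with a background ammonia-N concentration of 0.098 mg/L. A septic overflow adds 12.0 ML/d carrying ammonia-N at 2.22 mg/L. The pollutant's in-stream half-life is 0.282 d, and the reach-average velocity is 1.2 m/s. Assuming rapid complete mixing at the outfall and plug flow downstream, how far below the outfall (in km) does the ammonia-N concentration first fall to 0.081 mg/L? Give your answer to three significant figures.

77.0 km

Conservation of mass: C = (50.90·0.09800 + 12.00·2.220) / 62.90 = 31.63/62.90 = 0.5028 mg/L.
Half-life 0.282 d → k = ln 2 / 0.282 = 2.458 d⁻¹.
Set 0.5028·exp(−k·t) = 0.081 → t = ln(0.5028/0.081)/k = 64180 s = 17.83 h.
Distance = v·t = 1.2·64180 = 77010 m = 77.01 km.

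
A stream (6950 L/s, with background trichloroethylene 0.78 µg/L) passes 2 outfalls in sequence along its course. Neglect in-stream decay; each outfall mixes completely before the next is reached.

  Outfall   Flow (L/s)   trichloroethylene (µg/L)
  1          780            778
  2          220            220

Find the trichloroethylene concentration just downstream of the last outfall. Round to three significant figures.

83.1 µg/L

Below outfall 1: Q → 7730 L/s, C = (6950·0.7800 + 780.0·778.0)/7730 = 79.21 µg/L.
Below outfall 2: Q → 7950 L/s, C = (7730·79.21 + 220.0·220.0)/7950 = 83.10 µg/L.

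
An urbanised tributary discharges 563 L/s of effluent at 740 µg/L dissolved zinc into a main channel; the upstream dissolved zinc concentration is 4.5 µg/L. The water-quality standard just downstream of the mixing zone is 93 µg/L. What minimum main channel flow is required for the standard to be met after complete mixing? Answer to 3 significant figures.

Set C_mix = 93: (Q·4.500 + 563.0·740.0) / (Q + 563.0) = 93
→ Q = 563.0·(740.0 − 93)/(93 − 4.500) = 4116 L/s.

4120 L/s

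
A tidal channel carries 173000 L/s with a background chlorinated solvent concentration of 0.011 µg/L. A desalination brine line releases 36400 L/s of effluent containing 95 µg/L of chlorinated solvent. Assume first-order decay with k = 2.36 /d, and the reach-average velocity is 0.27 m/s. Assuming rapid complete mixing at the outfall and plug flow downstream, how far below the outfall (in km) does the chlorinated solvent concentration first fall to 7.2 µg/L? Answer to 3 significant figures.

8.21 km

Mass balance: C = (173000·0.01100 + 36400·95.00) / 209400 = 3460000/209400 = 16.52 µg/L.
Set 16.52·exp(−k·t) = 7.2 → t = ln(16.52/7.2)/k = 30410 s = 8.447 h.
Distance = v·t = 0.27·30410 = 8211 m = 8.211 km.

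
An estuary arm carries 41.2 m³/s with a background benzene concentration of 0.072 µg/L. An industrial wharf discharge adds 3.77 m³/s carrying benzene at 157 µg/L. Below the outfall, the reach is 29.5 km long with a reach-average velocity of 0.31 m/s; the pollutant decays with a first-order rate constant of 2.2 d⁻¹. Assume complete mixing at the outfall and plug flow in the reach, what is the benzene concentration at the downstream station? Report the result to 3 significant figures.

Flow-weighted average: C = (41.20·0.07200 + 3.770·157.0) / 44.97 = 594.9/44.97 = 13.23 µg/L.
Travel time t = 29.5·1000 / 0.31 = 95160 s = 26.43 h.
Applying C = C₀e^(−kt): 13.23 × 0.08865 = 1.173 µg/L.

1.17 µg/L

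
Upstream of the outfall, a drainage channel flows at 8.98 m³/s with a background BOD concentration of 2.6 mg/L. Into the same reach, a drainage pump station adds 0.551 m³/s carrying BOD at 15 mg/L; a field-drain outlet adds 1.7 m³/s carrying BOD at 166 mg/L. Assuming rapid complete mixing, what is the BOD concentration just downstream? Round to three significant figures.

27.9 mg/L

Conservation of mass: C = (8.980·2.600 + 0.5510·15.00 + 1.700·166.0) / 11.23 = 313.8/11.23 = 27.94 mg/L.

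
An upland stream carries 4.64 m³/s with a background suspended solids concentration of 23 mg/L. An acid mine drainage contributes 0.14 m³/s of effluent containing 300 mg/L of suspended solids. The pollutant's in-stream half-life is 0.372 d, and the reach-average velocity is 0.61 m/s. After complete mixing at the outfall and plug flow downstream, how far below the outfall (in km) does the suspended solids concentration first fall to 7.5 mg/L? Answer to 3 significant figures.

40.2 km

After mixing, C = (4.640·23.00 + 0.1400·300.0) / 4.780 = 148.7/4.780 = 31.11 mg/L.
Half-life 0.372 d → k = ln 2 / 0.372 = 1.863 d⁻¹.
Set 31.11·exp(−k·t) = 7.5 → t = ln(31.11/7.5)/k = 65970 s = 18.33 h.
Distance = v·t = 0.61·65970 = 40240 m = 40.24 km.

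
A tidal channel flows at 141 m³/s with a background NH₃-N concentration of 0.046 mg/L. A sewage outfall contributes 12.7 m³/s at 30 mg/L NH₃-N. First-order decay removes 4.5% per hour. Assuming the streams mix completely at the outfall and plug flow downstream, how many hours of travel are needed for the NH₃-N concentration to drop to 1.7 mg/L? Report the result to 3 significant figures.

8.56 h

Flow-weighted average: C = (141.0·0.04600 + 12.70·30.00) / 153.7 = 387.5/153.7 = 2.521 mg/L.
4.5%/h lost → k = −ln(1 − 0.045) = 0.04604 h⁻¹.
2.521·exp(−k·t) = 1.7 → t = ln(2.521/1.7)/k = 30810 s = 8.558 h.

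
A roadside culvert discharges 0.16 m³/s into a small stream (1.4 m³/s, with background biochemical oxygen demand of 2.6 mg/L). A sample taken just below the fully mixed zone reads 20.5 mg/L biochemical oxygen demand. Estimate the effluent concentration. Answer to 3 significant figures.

177 mg/L

Mass balance: 1.400·2.600 + 0.1600·Cₑ = 1.560·20.50
→ Cₑ = (1.560·20.50 − 1.400·2.600) / 0.1600 = 177.1 mg/L.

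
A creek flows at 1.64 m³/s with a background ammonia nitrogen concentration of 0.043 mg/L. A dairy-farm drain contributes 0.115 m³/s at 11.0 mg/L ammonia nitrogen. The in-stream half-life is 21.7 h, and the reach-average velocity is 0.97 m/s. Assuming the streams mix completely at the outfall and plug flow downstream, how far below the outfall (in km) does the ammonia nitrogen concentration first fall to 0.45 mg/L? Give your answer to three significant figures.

57.4 km

Flow-weighted average: C = (1.640·0.04300 + 0.1150·11.00) / 1.755 = 1.336/1.755 = 0.7610 mg/L.
Half-life 21.7 h → k = ln 2 / 21.7 = 0.03194 h⁻¹ = 0.7666 d⁻¹.
Set 0.7610·exp(−k·t) = 0.45 → t = ln(0.7610/0.45)/k = 59210 s = 16.45 h.
Distance = v·t = 0.97·59210 = 57430 m = 57.43 km.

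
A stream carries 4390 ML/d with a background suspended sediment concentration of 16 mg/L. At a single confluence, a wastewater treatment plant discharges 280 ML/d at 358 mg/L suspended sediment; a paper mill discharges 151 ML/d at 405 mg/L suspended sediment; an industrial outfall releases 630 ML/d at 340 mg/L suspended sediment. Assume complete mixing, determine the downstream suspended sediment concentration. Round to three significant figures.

81.8 mg/L

Mass balance: C = (4390·16.00 + 280.0·358.0 + 151.0·405.0 + 630.0·340.0) / 5451 = 445800/5451 = 81.79 mg/L.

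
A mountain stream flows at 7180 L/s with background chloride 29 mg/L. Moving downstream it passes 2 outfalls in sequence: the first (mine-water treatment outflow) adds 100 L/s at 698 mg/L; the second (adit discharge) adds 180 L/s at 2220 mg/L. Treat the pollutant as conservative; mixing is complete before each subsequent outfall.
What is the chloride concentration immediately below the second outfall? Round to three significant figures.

Below outfall 1: Q → 7280 L/s, C = (7180·29.00 + 100.0·698.0)/7280 = 38.19 mg/L.
Below outfall 2: Q → 7460 L/s, C = (7280·38.19 + 180.0·2220)/7460 = 90.83 mg/L.

90.8 mg/L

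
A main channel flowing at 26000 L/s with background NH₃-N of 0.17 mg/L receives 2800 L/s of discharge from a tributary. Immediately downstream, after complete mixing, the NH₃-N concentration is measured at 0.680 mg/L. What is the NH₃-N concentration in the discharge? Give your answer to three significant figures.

Mass balance: 26000·0.1700 + 2800·Cₑ = 28800·0.6800
→ Cₑ = (28800·0.6800 − 26000·0.1700) / 2800 = 5.416 mg/L.

5.42 mg/L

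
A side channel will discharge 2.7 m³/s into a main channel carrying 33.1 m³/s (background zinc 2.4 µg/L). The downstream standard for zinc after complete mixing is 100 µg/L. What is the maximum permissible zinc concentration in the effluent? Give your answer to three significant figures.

1300 µg/L

At the limit, (Qr·Cr + Qe·Cₑ)/(Qr + Qe) = 100:
Cₑ = (35.80·100 − 33.10·2.400) / 2.700 = 1297 µg/L.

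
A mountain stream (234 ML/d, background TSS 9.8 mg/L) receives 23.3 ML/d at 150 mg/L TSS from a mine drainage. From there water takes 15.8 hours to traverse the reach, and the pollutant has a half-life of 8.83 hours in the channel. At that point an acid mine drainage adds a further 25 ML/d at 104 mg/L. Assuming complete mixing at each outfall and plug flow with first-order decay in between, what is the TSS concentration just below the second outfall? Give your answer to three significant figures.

Mixed concentration C = ΣQC/ΣQ = (234.0·9.800 + 23.30·150.0) / 257.3 = 5788/257.3 = 22.50 mg/L; combined flow 257.3 ML/d.
Half-life 8.83 h → k = ln 2 / 8.83 = 0.07850 h⁻¹ = 1.884 d⁻¹.
Decay over the reach: 22.50·exp(−kt) = 22.50·0.2893 = 6.508 mg/L.
Second outfall: C = (257.3·6.508 + 25.00·104.0)/282.3 = 15.14 mg/L.

15.1 mg/L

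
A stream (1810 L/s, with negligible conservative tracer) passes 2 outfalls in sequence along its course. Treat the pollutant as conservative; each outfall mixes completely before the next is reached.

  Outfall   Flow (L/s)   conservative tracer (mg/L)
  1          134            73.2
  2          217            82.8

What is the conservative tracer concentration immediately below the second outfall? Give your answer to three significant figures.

After outfall 1: Q = 1810 + 134.0 = 1944 L/s; C = (1810·0 + 134.0·73.20)/1944 = 5.046 mg/L.
After outfall 2: Q = 1944 + 217.0 = 2161 L/s; C = (1944·5.046 + 217.0·82.80)/2161 = 12.85 mg/L.

12.9 mg/L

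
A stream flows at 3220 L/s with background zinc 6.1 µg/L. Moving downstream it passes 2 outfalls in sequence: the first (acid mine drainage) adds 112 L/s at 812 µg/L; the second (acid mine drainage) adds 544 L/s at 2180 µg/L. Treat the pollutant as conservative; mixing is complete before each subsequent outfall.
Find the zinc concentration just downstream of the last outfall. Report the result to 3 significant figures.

334 µg/L

After outfall 1: Q = 3220 + 112.0 = 3332 L/s; C = (3220·6.100 + 112.0·812.0)/3332 = 33.19 µg/L.
After outfall 2: Q = 3332 + 544.0 = 3876 L/s; C = (3332·33.19 + 544.0·2180)/3876 = 334.5 µg/L.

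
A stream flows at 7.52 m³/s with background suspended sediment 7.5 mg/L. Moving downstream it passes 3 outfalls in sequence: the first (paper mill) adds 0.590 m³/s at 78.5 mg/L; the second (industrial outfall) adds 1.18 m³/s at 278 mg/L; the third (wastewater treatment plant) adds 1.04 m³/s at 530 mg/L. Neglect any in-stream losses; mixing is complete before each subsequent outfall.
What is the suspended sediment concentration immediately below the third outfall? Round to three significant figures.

After outfall 1: Q = 7.520 + 0.5900 = 8.110 m³/s; C = (7.520·7.500 + 0.5900·78.50)/8.110 = 12.67 mg/L.
After outfall 2: Q = 8.110 + 1.180 = 9.290 m³/s; C = (8.110·12.67 + 1.180·278.0)/9.290 = 46.37 mg/L.
After outfall 3: Q = 9.290 + 1.040 = 10.33 m³/s; C = (9.290·46.37 + 1.040·530.0)/10.33 = 95.06 mg/L.

95.1 mg/L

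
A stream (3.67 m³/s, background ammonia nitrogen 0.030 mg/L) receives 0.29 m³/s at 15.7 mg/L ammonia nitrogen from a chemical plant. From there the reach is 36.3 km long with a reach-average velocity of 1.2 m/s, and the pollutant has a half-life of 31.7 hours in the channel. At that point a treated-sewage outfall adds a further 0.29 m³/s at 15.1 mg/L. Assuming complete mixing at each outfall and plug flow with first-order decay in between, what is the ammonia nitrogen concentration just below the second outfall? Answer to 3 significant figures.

1.94 mg/L

Mass balance: C = (3.670·0.03000 + 0.2900·15.70) / 3.960 = 4.663/3.960 = 1.178 mg/L; combined flow 3.960 m³/s.
Travel time t = 36.3·1000 / 1.2 = 30250 s = 8.403 h.
Half-life 31.7 h → k = ln 2 / 31.7 = 0.02187 h⁻¹ = 0.5248 d⁻¹.
After decay, C = 1.178 × e^(−kt) = 1.178 × 0.8322 = 0.9799 mg/L.
Second outfall: C = (3.960·0.9799 + 0.2900·15.10)/4.250 = 1.943 mg/L.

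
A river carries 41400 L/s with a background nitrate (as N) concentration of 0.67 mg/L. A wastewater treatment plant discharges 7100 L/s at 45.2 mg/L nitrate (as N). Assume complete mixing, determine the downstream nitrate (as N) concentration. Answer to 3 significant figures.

7.19 mg/L

Mass balance: C = (41400·0.6700 + 7100·45.20) / 48500 = 348700/48500 = 7.189 mg/L.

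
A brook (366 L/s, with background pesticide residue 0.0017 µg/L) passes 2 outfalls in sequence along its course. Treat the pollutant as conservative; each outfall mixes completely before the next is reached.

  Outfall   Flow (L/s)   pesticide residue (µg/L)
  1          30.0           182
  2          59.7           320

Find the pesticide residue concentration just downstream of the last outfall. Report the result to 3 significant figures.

Below outfall 1: Q → 396.0 L/s, C = (366.0·0.001700 + 30.00·182.0)/396.0 = 13.79 µg/L.
Below outfall 2: Q → 455.7 L/s, C = (396.0·13.79 + 59.70·320.0)/455.7 = 53.91 µg/L.

53.9 µg/L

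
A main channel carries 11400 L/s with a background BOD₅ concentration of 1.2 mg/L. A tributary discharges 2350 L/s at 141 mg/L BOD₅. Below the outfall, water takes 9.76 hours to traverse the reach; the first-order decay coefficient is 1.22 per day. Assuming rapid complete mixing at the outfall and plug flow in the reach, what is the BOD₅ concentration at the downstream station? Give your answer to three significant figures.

15.3 mg/L

Mixed concentration C = ΣQC/ΣQ = (11400·1.200 + 2350·141.0) / 13750 = 345000/13750 = 25.09 mg/L.
First-order decay: C = 25.09·exp(−k·t) = 25.09·0.6089 = 15.28 mg/L.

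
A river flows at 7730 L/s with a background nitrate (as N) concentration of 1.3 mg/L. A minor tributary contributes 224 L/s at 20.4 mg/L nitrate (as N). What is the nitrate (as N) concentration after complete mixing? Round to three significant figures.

Mass balance: C = (7730·1.300 + 224.0·20.40) / 7954 = 14620/7954 = 1.838 mg/L.

1.84 mg/L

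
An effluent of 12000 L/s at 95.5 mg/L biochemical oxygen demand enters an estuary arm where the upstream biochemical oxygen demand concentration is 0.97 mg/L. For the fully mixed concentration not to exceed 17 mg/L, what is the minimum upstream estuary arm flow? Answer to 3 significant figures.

58800 L/s

Set C_mix = 17: (Q·0.9700 + 12000·95.50) / (Q + 12000) = 17
→ Q = 12000·(95.50 − 17)/(17 − 0.9700) = 58760 L/s.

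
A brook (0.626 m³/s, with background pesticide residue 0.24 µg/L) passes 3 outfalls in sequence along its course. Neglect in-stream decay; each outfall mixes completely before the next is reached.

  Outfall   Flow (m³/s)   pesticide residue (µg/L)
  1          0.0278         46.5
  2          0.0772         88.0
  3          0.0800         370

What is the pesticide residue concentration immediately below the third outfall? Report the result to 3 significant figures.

46.7 µg/L

Below outfall 1: Q → 0.6538 m³/s, C = (0.6260·0.2400 + 0.02780·46.50)/0.6538 = 2.207 µg/L.
Below outfall 2: Q → 0.7310 m³/s, C = (0.6538·2.207 + 0.07720·88.00)/0.7310 = 11.27 µg/L.
Below outfall 3: Q → 0.8110 m³/s, C = (0.7310·11.27 + 0.08000·370.0)/0.8110 = 46.65 µg/L.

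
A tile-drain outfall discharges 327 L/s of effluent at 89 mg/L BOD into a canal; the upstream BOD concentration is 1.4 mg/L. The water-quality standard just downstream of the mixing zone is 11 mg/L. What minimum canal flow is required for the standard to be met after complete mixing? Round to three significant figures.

Set C_mix = 11: (Q·1.400 + 327.0·89.00) / (Q + 327.0) = 11
→ Q = 327.0·(89.00 − 11)/(11 − 1.400) = 2657 L/s.

2660 L/s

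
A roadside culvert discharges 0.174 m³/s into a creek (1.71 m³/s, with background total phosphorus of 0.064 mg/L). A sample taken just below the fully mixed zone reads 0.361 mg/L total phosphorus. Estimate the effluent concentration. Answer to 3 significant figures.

3.28 mg/L

Mass balance: 1.710·0.06400 + 0.1740·Cₑ = 1.884·0.3610
→ Cₑ = (1.884·0.3610 − 1.710·0.06400) / 0.1740 = 3.280 mg/L.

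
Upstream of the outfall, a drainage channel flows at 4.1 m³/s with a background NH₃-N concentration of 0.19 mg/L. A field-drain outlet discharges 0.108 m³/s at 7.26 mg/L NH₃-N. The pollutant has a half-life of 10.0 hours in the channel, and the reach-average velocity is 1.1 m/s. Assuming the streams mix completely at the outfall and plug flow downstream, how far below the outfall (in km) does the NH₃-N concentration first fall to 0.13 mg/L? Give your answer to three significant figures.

After mixing, C = (4.100·0.1900 + 0.1080·7.260) / 4.208 = 1.563/4.208 = 0.3715 mg/L.
Half-life 10.0 h → k = ln 2 / 10.0 = 0.06931 h⁻¹ = 1.664 d⁻¹.
Set 0.3715·exp(−k·t) = 0.13 → t = ln(0.3715/0.13)/k = 54530 s = 15.15 h.
Distance = v·t = 1.1·54530 = 59980 m = 59.98 km.

60.0 km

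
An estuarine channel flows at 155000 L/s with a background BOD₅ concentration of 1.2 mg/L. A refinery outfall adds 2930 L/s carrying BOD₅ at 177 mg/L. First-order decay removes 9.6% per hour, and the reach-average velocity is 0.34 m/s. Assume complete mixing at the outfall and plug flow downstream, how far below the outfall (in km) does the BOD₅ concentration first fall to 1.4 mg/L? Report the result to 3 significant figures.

14.1 km

Mass balance: C = (155000·1.200 + 2930·177.0) / 157900 = 704600/157900 = 4.462 mg/L.
9.6%/h lost → k = −ln(1 − 0.096) = 0.1009 h⁻¹.
Set 4.462·exp(−k·t) = 1.4 → t = ln(4.462/1.4)/k = 41340 s = 11.48 h.
Distance = v·t = 0.34·41340 = 14060 m = 14.06 km.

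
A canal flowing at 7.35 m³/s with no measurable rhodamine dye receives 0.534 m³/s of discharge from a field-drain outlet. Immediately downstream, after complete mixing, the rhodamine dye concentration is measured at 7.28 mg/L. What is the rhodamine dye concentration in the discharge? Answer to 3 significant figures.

Mass balance: 7.350·0 + 0.5340·Cₑ = 7.884·7.280
→ Cₑ = (7.884·7.280 − 7.350·0) / 0.5340 = 107.5 mg/L.

107 mg/L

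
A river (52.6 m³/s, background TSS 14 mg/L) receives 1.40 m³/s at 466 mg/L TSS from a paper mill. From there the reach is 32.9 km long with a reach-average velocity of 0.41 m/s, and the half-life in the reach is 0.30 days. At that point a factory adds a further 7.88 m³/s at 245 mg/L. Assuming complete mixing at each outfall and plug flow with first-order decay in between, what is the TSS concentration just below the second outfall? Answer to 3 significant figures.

Flow-weighted average: C = (52.60·14.00 + 1.400·466.0) / 54.00 = 1389/54.00 = 25.72 mg/L; combined flow 54.00 m³/s.
Travel time t = 32.9·1000 / 0.41 = 80240 s = 22.29 h.
Half-life 0.30 d → k = ln 2 / 0.30 = 2.310 d⁻¹.
First-order decay: C = 25.72·exp(−k·t) = 25.72·0.1170 = 3.008 mg/L.
At the second outfall, C = (54.00·3.008 + 7.880·245.0) / (54.00 + 7.880) = 33.82 mg/L.

33.8 mg/L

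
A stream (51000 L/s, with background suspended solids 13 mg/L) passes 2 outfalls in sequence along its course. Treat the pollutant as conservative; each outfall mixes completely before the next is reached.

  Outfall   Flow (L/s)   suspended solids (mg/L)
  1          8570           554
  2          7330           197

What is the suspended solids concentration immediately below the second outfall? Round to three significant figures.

102 mg/L

After outfall 1: Q = 51000 + 8570 = 59570 L/s; C = (51000·13.00 + 8570·554.0)/59570 = 90.83 mg/L.
After outfall 2: Q = 59570 + 7330 = 66900 L/s; C = (59570·90.83 + 7330·197.0)/66900 = 102.5 mg/L.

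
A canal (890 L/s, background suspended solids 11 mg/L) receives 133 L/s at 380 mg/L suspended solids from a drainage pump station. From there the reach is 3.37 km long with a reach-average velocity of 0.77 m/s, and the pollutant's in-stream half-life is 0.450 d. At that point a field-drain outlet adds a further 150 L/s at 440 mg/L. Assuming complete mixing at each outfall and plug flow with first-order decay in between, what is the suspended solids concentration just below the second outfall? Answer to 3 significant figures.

After mixing, C = (890.0·11.00 + 133.0·380.0) / 1023 = 60330/1023 = 58.97 mg/L; combined flow 1023 L/s.
Travel time t = 3.37·1000 / 0.77 = 4377 s = 1.216 h.
Half-life 0.450 d → k = ln 2 / 0.450 = 1.540 d⁻¹.
First-order decay: C = 58.97·exp(−k·t) = 58.97·0.9249 = 54.55 mg/L.
Second outfall: C = (1023·54.55 + 150.0·440.0)/1173 = 103.8 mg/L.

104 mg/L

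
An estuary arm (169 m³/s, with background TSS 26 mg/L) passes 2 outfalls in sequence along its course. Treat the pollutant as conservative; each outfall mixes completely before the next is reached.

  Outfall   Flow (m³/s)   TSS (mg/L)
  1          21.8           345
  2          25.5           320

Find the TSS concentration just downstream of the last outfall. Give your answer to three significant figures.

92.8 mg/L

After outfall 1: Q = 169.0 + 21.80 = 190.8 m³/s; C = (169.0·26.00 + 21.80·345.0)/190.8 = 62.45 mg/L.
After outfall 2: Q = 190.8 + 25.50 = 216.3 m³/s; C = (190.8·62.45 + 25.50·320.0)/216.3 = 92.81 mg/L.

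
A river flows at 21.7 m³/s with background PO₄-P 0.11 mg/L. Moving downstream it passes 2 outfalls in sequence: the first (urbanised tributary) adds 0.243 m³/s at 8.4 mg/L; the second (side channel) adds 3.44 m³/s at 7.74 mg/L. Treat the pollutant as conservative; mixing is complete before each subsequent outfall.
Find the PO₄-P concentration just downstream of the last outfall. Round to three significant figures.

1.22 mg/L

Below outfall 1: Q → 21.94 m³/s, C = (21.70·0.1100 + 0.2430·8.400)/21.94 = 0.2018 mg/L.
Below outfall 2: Q → 25.38 m³/s, C = (21.94·0.2018 + 3.440·7.740)/25.38 = 1.223 mg/L.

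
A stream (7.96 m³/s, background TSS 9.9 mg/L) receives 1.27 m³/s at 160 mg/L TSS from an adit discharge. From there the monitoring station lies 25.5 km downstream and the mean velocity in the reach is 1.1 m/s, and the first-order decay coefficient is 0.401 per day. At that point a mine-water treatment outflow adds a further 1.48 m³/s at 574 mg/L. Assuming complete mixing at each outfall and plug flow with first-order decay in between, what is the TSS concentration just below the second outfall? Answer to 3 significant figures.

103 mg/L

Mass balance: C = (7.960·9.900 + 1.270·160.0) / 9.230 = 282.0/9.230 = 30.55 mg/L; combined flow 9.230 m³/s.
Travel time t = 25.5·1000 / 1.1 = 23180 s = 6.439 h.
Decay over the reach: 30.55·exp(−kt) = 30.55·0.8980 = 27.44 mg/L.
Second outfall: C = (9.230·27.44 + 1.480·574.0)/10.71 = 103.0 mg/L.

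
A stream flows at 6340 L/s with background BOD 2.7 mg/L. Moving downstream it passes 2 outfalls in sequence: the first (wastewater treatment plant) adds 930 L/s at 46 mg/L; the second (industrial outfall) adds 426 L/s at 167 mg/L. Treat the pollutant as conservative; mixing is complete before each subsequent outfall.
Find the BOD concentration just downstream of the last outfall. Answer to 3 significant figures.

17.0 mg/L

After outfall 1: Q = 6340 + 930.0 = 7270 L/s; C = (6340·2.700 + 930.0·46.00)/7270 = 8.239 mg/L.
After outfall 2: Q = 7270 + 426.0 = 7696 L/s; C = (7270·8.239 + 426.0·167.0)/7696 = 17.03 mg/L.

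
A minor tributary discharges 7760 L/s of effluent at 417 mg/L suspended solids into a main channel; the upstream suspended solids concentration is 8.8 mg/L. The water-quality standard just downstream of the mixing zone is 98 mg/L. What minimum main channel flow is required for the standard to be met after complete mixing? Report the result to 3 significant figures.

Set C_mix = 98: (Q·8.800 + 7760·417.0) / (Q + 7760) = 98
→ Q = 7760·(417.0 − 98)/(98 − 8.800) = 27750 L/s.

27800 L/s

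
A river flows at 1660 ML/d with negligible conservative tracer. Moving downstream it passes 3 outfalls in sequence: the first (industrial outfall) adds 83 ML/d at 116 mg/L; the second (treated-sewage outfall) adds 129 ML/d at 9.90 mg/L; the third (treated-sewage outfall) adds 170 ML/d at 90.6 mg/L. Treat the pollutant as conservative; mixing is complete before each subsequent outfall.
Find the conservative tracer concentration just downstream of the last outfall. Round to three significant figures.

Outfall 1: combined Q = 1743 ML/d; C = (1660·0 + 83.00·116.0)/1743 = 5.524 mg/L.
Outfall 2: combined Q = 1872 ML/d; C = (1743·5.524 + 129.0·9.900)/1872 = 5.825 mg/L.
Outfall 3: combined Q = 2042 ML/d; C = (1872·5.825 + 170.0·90.60)/2042 = 12.88 mg/L.

12.9 mg/L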